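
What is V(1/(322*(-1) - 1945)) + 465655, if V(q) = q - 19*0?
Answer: 1055639884/2267 ≈ 4.6566e+5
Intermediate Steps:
V(q) = q (V(q) = q + 0 = q)
V(1/(322*(-1) - 1945)) + 465655 = 1/(322*(-1) - 1945) + 465655 = 1/(-322 - 1945) + 465655 = 1/(-2267) + 465655 = -1/2267 + 465655 = 1055639884/2267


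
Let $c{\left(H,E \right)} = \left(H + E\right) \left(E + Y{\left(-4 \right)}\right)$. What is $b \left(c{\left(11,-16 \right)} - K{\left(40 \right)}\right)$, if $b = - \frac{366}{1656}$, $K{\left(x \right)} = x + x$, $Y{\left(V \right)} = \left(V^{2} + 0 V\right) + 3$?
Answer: $\frac{5795}{276} \approx 20.996$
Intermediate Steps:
$Y{\left(V \right)} = 3 + V^{2}$ ($Y{\left(V \right)} = \left(V^{2} + 0\right) + 3 = V^{2} + 3 = 3 + V^{2}$)
$K{\left(x \right)} = 2 x$
$c{\left(H,E \right)} = \left(19 + E\right) \left(E + H\right)$ ($c{\left(H,E \right)} = \left(H + E\right) \left(E + \left(3 + \left(-4\right)^{2}\right)\right) = \left(E + H\right) \left(E + \left(3 + 16\right)\right) = \left(E + H\right) \left(E + 19\right) = \left(E + H\right) \left(19 + E\right) = \left(19 + E\right) \left(E + H\right)$)
$b = - \frac{61}{276}$ ($b = \left(-366\right) \frac{1}{1656} = - \frac{61}{276} \approx -0.22101$)
$b \left(c{\left(11,-16 \right)} - K{\left(40 \right)}\right) = - \frac{61 \left(\left(\left(-16\right)^{2} + 19 \left(-16\right) + 19 \cdot 11 - 176\right) - 2 \cdot 40\right)}{276} = - \frac{61 \left(\left(256 - 304 + 209 - 176\right) - 80\right)}{276} = - \frac{61 \left(-15 - 80\right)}{276} = \left(- \frac{61}{276}\right) \left(-95\right) = \frac{5795}{276}$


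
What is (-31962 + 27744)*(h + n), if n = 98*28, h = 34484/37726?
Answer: -218396710452/18863 ≈ -1.1578e+7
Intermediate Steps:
h = 17242/18863 (h = 34484*(1/37726) = 17242/18863 ≈ 0.91406)
n = 2744
(-31962 + 27744)*(h + n) = (-31962 + 27744)*(17242/18863 + 2744) = -4218*51777314/18863 = -218396710452/18863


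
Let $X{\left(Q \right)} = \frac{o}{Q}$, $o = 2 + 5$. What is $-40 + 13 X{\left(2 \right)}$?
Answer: $\frac{11}{2} \approx 5.5$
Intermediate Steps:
$o = 7$
$X{\left(Q \right)} = \frac{7}{Q}$
$-40 + 13 X{\left(2 \right)} = -40 + 13 \cdot \frac{7}{2} = -40 + \frac{91}{2} = \frac{11}{2}$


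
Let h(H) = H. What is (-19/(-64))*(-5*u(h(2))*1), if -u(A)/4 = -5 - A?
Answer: -665/16 ≈ -41.563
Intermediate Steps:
u(A) = 20 + 4*A (u(A) = -4*(-5 - A) = 20 + 4*A)
(-19/(-64))*(-5*u(h(2))*1) = (-19/(-64))*(-5*(20 + 4*2)*1) = (-19*(-1/64))*(-5*(20 + 8)*1) = 19*(-5*28*1)/64 = 19*(-140*1)/64 = (19/64)*(-140) = -665/16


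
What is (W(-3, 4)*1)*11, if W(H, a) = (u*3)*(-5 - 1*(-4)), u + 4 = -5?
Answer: 297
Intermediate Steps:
u = -9 (u = -4 - 5 = -9)
W(H, a) = 27 (W(H, a) = (-9*3)*(-5 - 1*(-4)) = -27*(-5 + 4) = -27*(-1) = 27)
(W(-3, 4)*1)*11 = (27*1)*11 = 27*11 = 297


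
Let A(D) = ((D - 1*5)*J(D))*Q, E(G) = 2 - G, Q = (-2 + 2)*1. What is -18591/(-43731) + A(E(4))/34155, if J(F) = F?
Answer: 6197/14577 ≈ 0.42512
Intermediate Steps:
Q = 0 (Q = 0*1 = 0)
A(D) = 0 (A(D) = ((D - 1*5)*D)*0 = ((D - 5)*D)*0 = ((-5 + D)*D)*0 = (D*(-5 + D))*0 = 0)
-18591/(-43731) + A(E(4))/34155 = -18591/(-43731) + 0/34155 = -18591*(-1/43731) + 0*(1/34155) = 6197/14577 + 0 = 6197/14577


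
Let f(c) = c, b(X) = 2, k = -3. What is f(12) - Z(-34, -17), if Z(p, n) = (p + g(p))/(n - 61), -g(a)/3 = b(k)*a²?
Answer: -3017/39 ≈ -77.359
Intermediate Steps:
g(a) = -6*a²
Z(p, n) = (p - 6*p²)/(-61 + n) (Z(p, n) = (p - 6*p²)/(n - 61) = (p - 6*p²)/(-61 + n))
f(12) - Z(-34, -17) = 12 - (-34)*(1 - 6*(-34))/(-61 - 17) = 12 - (-34)*(1 + 204)/(-78) = 12 - (-34)*(-1)*205/78 = 12 - 1*3485/39 = 12 - 3485/39 = -3017/39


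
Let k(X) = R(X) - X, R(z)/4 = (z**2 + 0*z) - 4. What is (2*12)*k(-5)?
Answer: 2136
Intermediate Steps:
R(z) = -16 + 4*z**2 (R(z) = 4*((z**2 + 0*z) - 4) = 4*((z**2 + 0) - 4) = 4*(z**2 - 4) = 4*(-4 + z**2) = -16 + 4*z**2)
k(X) = -16 - X + 4*X**2 (k(X) = (-16 + 4*X**2) - X = -16 - X + 4*X**2)
(2*12)*k(-5) = (2*12)*(-16 - 1*(-5) + 4*(-5)**2) = 24*(-16 + 5 + 4*25) = 24*(-16 + 5 + 100) = 24*89 = 2136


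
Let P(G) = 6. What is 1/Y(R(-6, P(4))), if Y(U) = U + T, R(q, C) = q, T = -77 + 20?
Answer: -1/63 ≈ -0.015873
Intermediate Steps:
T = -57
Y(U) = -57 + U (Y(U) = U - 57 = -57 + U)
1/Y(R(-6, P(4))) = 1/(-57 - 6) = 1/(-63) = -1/63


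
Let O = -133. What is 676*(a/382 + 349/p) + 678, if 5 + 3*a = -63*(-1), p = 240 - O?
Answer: 287405006/213729 ≈ 1344.7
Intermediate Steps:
p = 373 (p = 240 - 1*(-133) = 240 + 133 = 373)
a = 58/3 (a = -5/3 + (-63*(-1))/3 = -5/3 + (1/3)*63 = -5/3 + 21 = 58/3 ≈ 19.333)
676*(a/382 + 349/p) + 678 = 676*((58/3)/382 + 349/373) + 678 = 676*((58/3)*(1/382) + 349*(1/373)) + 678 = 676*(29/573 + 349/373) + 678 = 676*(210794/213729) + 678 = 142496744/213729 + 678 = 287405006/213729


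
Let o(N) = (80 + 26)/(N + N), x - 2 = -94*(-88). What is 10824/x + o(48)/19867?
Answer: 1720396351/1315036464 ≈ 1.3083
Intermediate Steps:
x = 8274 (x = 2 - 94*(-88) = 2 + 8272 = 8274)
o(N) = 53/N (o(N) = 106/((2*N)) = 106*(1/(2*N)) = 53/N)
10824/x + o(48)/19867 = 10824/8274 + (53/48)/19867 = 10824*(1/8274) + (53*(1/48))*(1/19867) = 1804/1379 + (53/48)*(1/19867) = 1804/1379 + 53/953616 = 1720396351/1315036464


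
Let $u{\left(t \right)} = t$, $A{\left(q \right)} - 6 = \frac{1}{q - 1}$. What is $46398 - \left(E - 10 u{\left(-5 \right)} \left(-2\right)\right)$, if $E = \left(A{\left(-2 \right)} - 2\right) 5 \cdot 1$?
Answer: $\frac{139439}{3} \approx 46480.0$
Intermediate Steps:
$A{\left(q \right)} = 6 + \frac{1}{-1 + q}$ ($A{\left(q \right)} = 6 + \frac{1}{q - 1} = 6 + \frac{1}{-1 + q}$)
$E = \frac{55}{3}$ ($E = \left(\frac{-5 + 6 \left(-2\right)}{-1 - 2} - 2\right) 5 \cdot 1 = \left(\frac{-5 - 12}{-3} - 2\right) 5 = \left(\left(- \frac{1}{3}\right) \left(-17\right) - 2\right) 5 = \left(\frac{17}{3} - 2\right) 5 = \frac{11}{3} \cdot 5 = \frac{55}{3} \approx 18.333$)
$46398 - \left(E - 10 u{\left(-5 \right)} \left(-2\right)\right) = 46398 - \left(\frac{55}{3} - 10 \left(\left(-5\right) \left(-2\right)\right)\right) = 46398 - \left(\frac{55}{3} - 100\right) = 46398 - - \frac{245}{3} = 46398 + \frac{245}{3} = \frac{139439}{3}$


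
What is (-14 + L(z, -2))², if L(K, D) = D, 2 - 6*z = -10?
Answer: 256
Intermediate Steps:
z = 2 (z = ⅓ - ⅙*(-10) = ⅓ + 5/3 = 2)
(-14 + L(z, -2))² = (-14 - 2)² = (-16)² = 256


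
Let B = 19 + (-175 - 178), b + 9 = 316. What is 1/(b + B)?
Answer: -1/27 ≈ -0.037037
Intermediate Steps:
b = 307 (b = -9 + 316 = 307)
B = -334 (B = 19 - 353 = -334)
1/(b + B) = 1/(307 - 334) = 1/(-27) = -1/27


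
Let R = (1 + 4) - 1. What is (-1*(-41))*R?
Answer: 164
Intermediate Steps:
R = 4 (R = 5 - 1 = 4)
(-1*(-41))*R = -1*(-41)*4 = 41*4 = 164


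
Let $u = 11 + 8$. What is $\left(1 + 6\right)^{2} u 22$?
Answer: $20482$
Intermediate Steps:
$u = 19$
$\left(1 + 6\right)^{2} u 22 = \left(1 + 6\right)^{2} \cdot 19 \cdot 22 = 7^{2} \cdot 19 \cdot 22 = 49 \cdot 19 \cdot 22 = 931 \cdot 22 = 20482$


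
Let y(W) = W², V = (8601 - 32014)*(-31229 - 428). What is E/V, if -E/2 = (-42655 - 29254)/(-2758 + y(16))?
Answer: -71909/927222861591 ≈ -7.7553e-8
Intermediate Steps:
V = 741185341 (V = -23413*(-31657) = 741185341)
E = -71909/1251 (E = -2*(-42655 - 29254)/(-2758 + 16²) = -(-143818)/(-2758 + 256) = -(-143818)/(-2502) = -(-143818)*(-1)/2502 = -2*71909/2502 = -71909/1251 ≈ -57.481)
E/V = -71909/1251/741185341 = -71909/1251*1/741185341 = -71909/927222861591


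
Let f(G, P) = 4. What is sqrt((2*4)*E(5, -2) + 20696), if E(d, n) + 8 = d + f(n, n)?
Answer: 4*sqrt(1294) ≈ 143.89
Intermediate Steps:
E(d, n) = -4 + d (E(d, n) = -8 + (d + 4) = -8 + (4 + d) = -4 + d)
sqrt((2*4)*E(5, -2) + 20696) = sqrt((2*4)*(-4 + 5) + 20696) = sqrt(8*1 + 20696) = sqrt(8 + 20696) = sqrt(20704) = 4*sqrt(1294)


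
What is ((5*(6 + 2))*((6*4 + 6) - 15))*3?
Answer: 1800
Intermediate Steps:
((5*(6 + 2))*((6*4 + 6) - 15))*3 = ((5*8)*((24 + 6) - 15))*3 = (40*(30 - 15))*3 = (40*15)*3 = 600*3 = 1800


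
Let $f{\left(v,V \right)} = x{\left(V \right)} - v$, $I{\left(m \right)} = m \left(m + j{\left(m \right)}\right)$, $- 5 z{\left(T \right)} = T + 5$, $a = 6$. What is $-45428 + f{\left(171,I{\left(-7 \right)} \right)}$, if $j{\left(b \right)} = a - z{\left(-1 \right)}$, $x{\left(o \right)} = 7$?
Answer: $-45592$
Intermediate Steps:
$z{\left(T \right)} = -1 - \frac{T}{5}$ ($z{\left(T \right)} = - \frac{T + 5}{5} = - \frac{5 + T}{5} = -1 - \frac{T}{5}$)
$j{\left(b \right)} = \frac{34}{5}$ ($j{\left(b \right)} = 6 - \left(-1 - - \frac{1}{5}\right) = 6 - \left(-1 + \frac{1}{5}\right) = 6 - - \frac{4}{5} = 6 + \frac{4}{5} = \frac{34}{5}$)
$I{\left(m \right)} = m \left(\frac{34}{5} + m\right)$ ($I{\left(m \right)} = m \left(m + \frac{34}{5}\right) = m \left(\frac{34}{5} + m\right)$)
$f{\left(v,V \right)} = 7 - v$
$-45428 + f{\left(171,I{\left(-7 \right)} \right)} = -45428 + \left(7 - 171\right) = -45428 - 164 = -45592$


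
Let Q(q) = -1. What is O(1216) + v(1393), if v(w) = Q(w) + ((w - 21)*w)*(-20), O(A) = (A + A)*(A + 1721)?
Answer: -31081137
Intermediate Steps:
O(A) = 2*A*(1721 + A) (O(A) = (2*A)*(1721 + A) = 2*A*(1721 + A))
v(w) = -1 - 20*w*(-21 + w) (v(w) = -1 + ((w - 21)*w)*(-20) = -1 + ((-21 + w)*w)*(-20) = -1 + (w*(-21 + w))*(-20) = -1 - 20*w*(-21 + w))
O(1216) + v(1393) = 2*1216*(1721 + 1216) + (-1 - 20*1393² + 420*1393) = 2*1216*2937 + (-1 - 20*1940449 + 585060) = 7142784 + (-1 - 38808980 + 585060) = 7142784 - 38223921 = -31081137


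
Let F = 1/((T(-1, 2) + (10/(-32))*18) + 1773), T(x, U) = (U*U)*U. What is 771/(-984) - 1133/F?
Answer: -82471527/41 ≈ -2.0115e+6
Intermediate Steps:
T(x, U) = U³ (T(x, U) = U²*U = U³)
F = 8/14203 (F = 1/((2³ + (10/(-32))*18) + 1773) = 1/((8 + (10*(-1/32))*18) + 1773) = 1/((8 - 5/16*18) + 1773) = 1/((8 - 45/8) + 1773) = 1/(19/8 + 1773) = 1/(14203/8) = 8/14203 ≈ 0.00056326)
771/(-984) - 1133/F = 771/(-984) - 1133/8/14203 = 771*(-1/984) - 1133*14203/8 = -257/328 - 16091999/8 = -82471527/41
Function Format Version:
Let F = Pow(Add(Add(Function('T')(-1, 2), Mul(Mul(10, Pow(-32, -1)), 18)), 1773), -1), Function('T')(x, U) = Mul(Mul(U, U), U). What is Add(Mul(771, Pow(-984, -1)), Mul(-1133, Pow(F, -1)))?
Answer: Rational(-82471527, 41) ≈ -2.0115e+6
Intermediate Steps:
Function('T')(x, U) = Pow(U, 3) (Function('T')(x, U) = Mul(Pow(U, 2), U) = Pow(U, 3))
F = Rational(8, 14203) (F = Pow(Add(Add(Pow(2, 3), Mul(Mul(10, Pow(-32, -1)), 18)), 1773), -1) = Pow(Add(Add(8, Mul(Mul(10, Rational(-1, 32)), 18)), 1773), -1) = Pow(Add(Add(8, Mul(Rational(-5, 16), 18)), 1773), -1) = Pow(Add(Add(8, Rational(-45, 8)), 1773), -1) = Pow(Add(Rational(19, 8), 1773), -1) = Pow(Rational(14203, 8), -1) = Rational(8, 14203) ≈ 0.00056326)
Add(Mul(771, Pow(-984, -1)), Mul(-1133, Pow(F, -1))) = Add(Mul(771, Pow(-984, -1)), Mul(-1133, Pow(Rational(8, 14203), -1))) = Add(Mul(771, Rational(-1, 984)), Mul(-1133, Rational(14203, 8))) = Add(Rational(-257, 328), Rational(-16091999, 8)) = Rational(-82471527, 41)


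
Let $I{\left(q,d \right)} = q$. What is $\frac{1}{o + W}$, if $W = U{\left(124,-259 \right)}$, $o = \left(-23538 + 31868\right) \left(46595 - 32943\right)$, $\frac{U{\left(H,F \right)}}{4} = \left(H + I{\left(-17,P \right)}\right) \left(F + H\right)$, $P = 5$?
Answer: $\frac{1}{113663380} \approx 8.7979 \cdot 10^{-9}$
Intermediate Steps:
$U{\left(H,F \right)} = 4 \left(-17 + H\right) \left(F + H\right)$ ($U{\left(H,F \right)} = 4 \left(H - 17\right) \left(F + H\right) = 4 \left(-17 + H\right) \left(F + H\right)$)
$o = 113721160$ ($o = 8330 \cdot 13652 = 113721160$)
$W = -57780$ ($W = \left(-68\right) \left(-259\right) - 8432 + 4 \cdot 124^{2} + 4 \left(-259\right) 124 = 17612 - 8432 + 4 \cdot 15376 - 128464 = 17612 - 8432 + 61504 - 128464 = -57780$)
$\frac{1}{o + W} = \frac{1}{113721160 - 57780} = \frac{1}{113663380}$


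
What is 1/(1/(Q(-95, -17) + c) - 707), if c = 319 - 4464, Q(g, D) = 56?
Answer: -4089/2890924 ≈ -0.0014144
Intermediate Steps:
c = -4145
1/(1/(Q(-95, -17) + c) - 707) = 1/(1/(56 - 4145) - 707) = 1/(1/(-4089) - 707) = 1/(-1/4089 - 707) = 1/(-2890924/4089) = -4089/2890924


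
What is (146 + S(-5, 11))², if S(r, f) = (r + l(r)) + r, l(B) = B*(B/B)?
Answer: 17161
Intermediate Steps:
l(B) = B (l(B) = B*1 = B)
S(r, f) = 3*r (S(r, f) = (r + r) + r = 2*r + r = 3*r)
(146 + S(-5, 11))² = (146 + 3*(-5))² = (146 - 15)² = 131² = 17161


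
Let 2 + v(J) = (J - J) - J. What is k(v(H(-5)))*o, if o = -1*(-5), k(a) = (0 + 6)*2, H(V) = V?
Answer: 60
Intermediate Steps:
v(J) = -2 - J (v(J) = -2 + ((J - J) - J) = -2 + (0 - J) = -2 - J)
k(a) = 12 (k(a) = 6*2 = 12)
o = 5
k(v(H(-5)))*o = 12*5 = 60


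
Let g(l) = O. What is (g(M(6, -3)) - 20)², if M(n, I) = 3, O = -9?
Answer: 841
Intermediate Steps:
g(l) = -9
(g(M(6, -3)) - 20)² = (-9 - 20)² = (-29)² = 841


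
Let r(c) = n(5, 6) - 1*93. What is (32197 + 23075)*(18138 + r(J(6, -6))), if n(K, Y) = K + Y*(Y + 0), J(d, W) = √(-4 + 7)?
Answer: 999649392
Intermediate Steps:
J(d, W) = √3
n(K, Y) = K + Y² (n(K, Y) = K + Y*Y = K + Y²)
r(c) = -52 (r(c) = (5 + 6²) - 1*93 = (5 + 36) - 93 = 41 - 93 = -52)
(32197 + 23075)*(18138 + r(J(6, -6))) = (32197 + 23075)*(18138 - 52) = 55272*18086 = 999649392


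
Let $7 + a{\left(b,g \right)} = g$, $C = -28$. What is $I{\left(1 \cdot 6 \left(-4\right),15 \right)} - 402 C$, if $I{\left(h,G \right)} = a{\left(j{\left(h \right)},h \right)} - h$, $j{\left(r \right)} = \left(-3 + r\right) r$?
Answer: $11249$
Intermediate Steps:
$j{\left(r \right)} = r \left(-3 + r\right)$
$a{\left(b,g \right)} = -7 + g$
$I{\left(h,G \right)} = -7$ ($I{\left(h,G \right)} = \left(-7 + h\right) - h = -7$)
$I{\left(1 \cdot 6 \left(-4\right),15 \right)} - 402 C = -7 - -11256 = -7 + 11256 = 11249$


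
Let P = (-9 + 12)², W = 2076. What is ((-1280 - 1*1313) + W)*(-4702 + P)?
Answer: 2426281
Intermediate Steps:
P = 9 (P = 3² = 9)
((-1280 - 1*1313) + W)*(-4702 + P) = ((-1280 - 1*1313) + 2076)*(-4702 + 9) = ((-1280 - 1313) + 2076)*(-4693) = (-2593 + 2076)*(-4693) = -517*(-4693) = 2426281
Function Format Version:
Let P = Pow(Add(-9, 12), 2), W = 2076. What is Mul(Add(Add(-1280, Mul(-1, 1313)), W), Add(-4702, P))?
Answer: 2426281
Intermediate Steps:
P = 9 (P = Pow(3, 2) = 9)
Mul(Add(Add(-1280, Mul(-1, 1313)), W), Add(-4702, P)) = Mul(Add(Add(-1280, Mul(-1, 1313)), 2076), Add(-4702, 9)) = Mul(Add(Add(-1280, -1313), 2076), -4693) = Mul(Add(-2593, 2076), -4693) = Mul(-517, -4693) = 2426281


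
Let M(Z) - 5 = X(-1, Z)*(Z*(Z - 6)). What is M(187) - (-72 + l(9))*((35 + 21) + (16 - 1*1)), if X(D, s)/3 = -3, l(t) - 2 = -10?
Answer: -298938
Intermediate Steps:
l(t) = -8 (l(t) = 2 - 10 = -8)
X(D, s) = -9 (X(D, s) = 3*(-3) = -9)
M(Z) = 5 - 9*Z*(-6 + Z) (M(Z) = 5 - 9*Z*(Z - 6) = 5 - 9*Z*(-6 + Z))
M(187) - (-72 + l(9))*((35 + 21) + (16 - 1*1)) = (5 - 9*187**2 + 54*187) - (-72 - 8)*((35 + 21) + (16 - 1*1)) = (5 - 9*34969 + 10098) - (-80)*(56 + (16 - 1)) = (5 - 314721 + 10098) - (-80)*(56 + 15) = -304618 - (-80)*71 = -304618 - 1*(-5680) = -304618 + 5680 = -298938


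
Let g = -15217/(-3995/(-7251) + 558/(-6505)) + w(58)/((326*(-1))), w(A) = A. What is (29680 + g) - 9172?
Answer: -43648311424930/3576450971 ≈ -12204.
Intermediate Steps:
g = -116994167938198/3576450971 (g = -15217/(-3995/(-7251) + 558/(-6505)) + 58/((326*(-1))) = -15217/(-3995*(-1/7251) + 558*(-1/6505)) + 58/(-326) = -15217/(3995/7251 - 558/6505) + 58*(-1/326) = -15217/21941417/47167755 - 29/163 = -15217*47167755/21941417 - 29/163 = -717751727835/21941417 - 29/163 = -116994167938198/3576450971 ≈ -32712.)
(29680 + g) - 9172 = (29680 - 116994167938198/3576450971) - 9172 = -10845103118918/3576450971 - 9172 = -43648311424930/3576450971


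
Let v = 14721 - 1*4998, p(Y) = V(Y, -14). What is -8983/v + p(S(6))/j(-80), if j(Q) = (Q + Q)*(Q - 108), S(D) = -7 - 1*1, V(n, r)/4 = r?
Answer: -33844141/36558480 ≈ -0.92575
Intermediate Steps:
V(n, r) = 4*r
S(D) = -8 (S(D) = -7 - 1 = -8)
p(Y) = -56 (p(Y) = 4*(-14) = -56)
j(Q) = 2*Q*(-108 + Q) (j(Q) = (2*Q)*(-108 + Q) = 2*Q*(-108 + Q))
v = 9723 (v = 14721 - 4998 = 9723)
-8983/v + p(S(6))/j(-80) = -8983/9723 - 56*(-1/(160*(-108 - 80))) = -8983*1/9723 - 56/(2*(-80)*(-188)) = -8983/9723 - 56/30080 = -8983/9723 - 56*1/30080 = -8983/9723 - 7/3760 = -33844141/36558480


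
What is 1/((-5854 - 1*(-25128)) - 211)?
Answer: 1/19063 ≈ 5.2458e-5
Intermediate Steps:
1/((-5854 - 1*(-25128)) - 211) = 1/((-5854 + 25128) - 211) = 1/(19274 - 211) = 1/19063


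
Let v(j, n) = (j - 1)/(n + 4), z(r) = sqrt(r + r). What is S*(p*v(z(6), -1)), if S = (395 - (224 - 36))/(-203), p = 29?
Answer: 69/7 - 138*sqrt(3)/7 ≈ -24.289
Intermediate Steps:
z(r) = sqrt(2)*sqrt(r) (z(r) = sqrt(2*r) = sqrt(2)*sqrt(r))
v(j, n) = (-1 + j)/(4 + n)
S = -207/203 (S = (395 - 1*188)*(-1/203) = (395 - 188)*(-1/203) = 207*(-1/203) = -207/203 ≈ -1.0197)
S*(p*v(z(6), -1)) = -207*(-1 + sqrt(2)*sqrt(6))/(4 - 1)/7 = -207*(-1 + 2*sqrt(3))/3/7 = -207*(-1/3 + 2*sqrt(3)/3)/7 = -207*(-29/3 + 58*sqrt(3)/3)/203 = 69/7 - 138*sqrt(3)/7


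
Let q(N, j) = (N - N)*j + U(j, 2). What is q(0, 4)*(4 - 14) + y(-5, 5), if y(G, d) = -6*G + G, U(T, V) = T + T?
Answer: -55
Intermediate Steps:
U(T, V) = 2*T
y(G, d) = -5*G
q(N, j) = 2*j (q(N, j) = (N - N)*j + 2*j = 0*j + 2*j = 0 + 2*j = 2*j)
q(0, 4)*(4 - 14) + y(-5, 5) = (2*4)*(4 - 14) - 5*(-5) = 8*(-10) + 25 = -80 + 25 = -55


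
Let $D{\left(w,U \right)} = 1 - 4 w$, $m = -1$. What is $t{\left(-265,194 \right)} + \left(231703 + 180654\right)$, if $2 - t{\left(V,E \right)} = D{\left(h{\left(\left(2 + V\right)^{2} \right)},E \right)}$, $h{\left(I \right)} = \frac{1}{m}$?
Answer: $412354$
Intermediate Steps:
$h{\left(I \right)} = -1$ ($h{\left(I \right)} = \frac{1}{-1} = -1$)
$t{\left(V,E \right)} = -3$ ($t{\left(V,E \right)} = 2 - \left(1 - -4\right) = 2 - \left(1 + 4\right) = 2 - 5 = -3$)
$t{\left(-265,194 \right)} + \left(231703 + 180654\right) = -3 + \left(231703 + 180654\right) = -3 + 412357 = 412354$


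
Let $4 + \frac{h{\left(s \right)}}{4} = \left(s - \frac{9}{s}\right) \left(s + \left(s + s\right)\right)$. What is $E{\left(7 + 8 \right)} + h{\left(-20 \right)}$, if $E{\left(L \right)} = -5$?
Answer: $4671$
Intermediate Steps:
$h{\left(s \right)} = -16 + 12 s \left(s - \frac{9}{s}\right)$ ($h{\left(s \right)} = -16 + 4 \left(s - \frac{9}{s}\right) \left(s + \left(s + s\right)\right) = -16 + 4 \left(s - \frac{9}{s}\right) \left(s + 2 s\right) = -16 + 4 \left(s - \frac{9}{s}\right) 3 s = -16 + 4 \cdot 3 s \left(s - \frac{9}{s}\right) = -16 + 12 s \left(s - \frac{9}{s}\right)$)
$E{\left(7 + 8 \right)} + h{\left(-20 \right)} = -5 - \left(124 - 12 \left(-20\right)^{2}\right) = -5 + \left(-124 + 12 \cdot 400\right) = -5 + \left(-124 + 4800\right) = -5 + 4676 = 4671$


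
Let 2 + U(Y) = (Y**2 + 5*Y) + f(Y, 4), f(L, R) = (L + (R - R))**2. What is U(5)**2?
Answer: 5329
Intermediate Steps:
f(L, R) = L**2 (f(L, R) = (L + 0)**2 = L**2)
U(Y) = -2 + 2*Y**2 + 5*Y (U(Y) = -2 + ((Y**2 + 5*Y) + Y**2) = -2 + (2*Y**2 + 5*Y) = -2 + 2*Y**2 + 5*Y)
U(5)**2 = (-2 + 2*5**2 + 5*5)**2 = (-2 + 2*25 + 25)**2 = (-2 + 50 + 25)**2 = 73**2 = 5329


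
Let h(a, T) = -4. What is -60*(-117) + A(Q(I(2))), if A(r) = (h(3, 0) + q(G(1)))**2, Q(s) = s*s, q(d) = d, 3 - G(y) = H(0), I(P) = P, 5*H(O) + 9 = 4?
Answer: 7020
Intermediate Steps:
H(O) = -1 (H(O) = -9/5 + (1/5)*4 = -9/5 + 4/5 = -1)
G(y) = 4 (G(y) = 3 - 1*(-1) = 3 + 1 = 4)
Q(s) = s**2
A(r) = 0 (A(r) = (-4 + 4)**2 = 0**2 = 0)
-60*(-117) + A(Q(I(2))) = -60*(-117) + 0 = 7020 + 0 = 7020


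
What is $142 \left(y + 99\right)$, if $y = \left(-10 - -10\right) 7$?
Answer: $14058$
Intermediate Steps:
$y = 0$ ($y = \left(-10 + 10\right) 7 = 0 \cdot 7 = 0$)
$142 \left(y + 99\right) = 142 \left(0 + 99\right) = 142 \cdot 99 = 14058$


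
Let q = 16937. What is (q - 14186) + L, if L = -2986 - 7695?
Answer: -7930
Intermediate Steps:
L = -10681
(q - 14186) + L = (16937 - 14186) - 10681 = 2751 - 10681 = -7930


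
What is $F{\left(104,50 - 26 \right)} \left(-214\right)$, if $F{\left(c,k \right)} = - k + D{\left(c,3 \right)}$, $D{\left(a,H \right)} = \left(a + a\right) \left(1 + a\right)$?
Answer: $-4668624$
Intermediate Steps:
$D{\left(a,H \right)} = 2 a \left(1 + a\right)$
$F{\left(c,k \right)} = - k + 2 c \left(1 + c\right)$
$F{\left(104,50 - 26 \right)} \left(-214\right) = \left(- (50 - 26) + 2 \cdot 104 \left(1 + 104\right)\right) \left(-214\right) = \left(\left(-1\right) 24 + 2 \cdot 104 \cdot 105\right) \left(-214\right) = \left(-24 + 21840\right) \left(-214\right) = 21816 \left(-214\right) = -4668624$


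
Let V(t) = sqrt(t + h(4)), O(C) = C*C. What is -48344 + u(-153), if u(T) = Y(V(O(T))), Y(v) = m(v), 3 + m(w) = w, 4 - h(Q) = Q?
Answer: -48194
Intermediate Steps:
h(Q) = 4 - Q
m(w) = -3 + w
O(C) = C**2
V(t) = sqrt(t) (V(t) = sqrt(t + (4 - 1*4)) = sqrt(t + (4 - 4)) = sqrt(t + 0) = sqrt(t))
Y(v) = -3 + v
u(T) = -3 + sqrt(T**2)
-48344 + u(-153) = -48344 + (-3 + sqrt((-153)**2)) = -48344 + (-3 + sqrt(23409)) = -48344 + (-3 + 153) = -48344 + 150 = -48194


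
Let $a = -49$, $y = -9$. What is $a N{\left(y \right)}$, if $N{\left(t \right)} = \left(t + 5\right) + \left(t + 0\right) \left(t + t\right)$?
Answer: $-7742$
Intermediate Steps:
$N{\left(t \right)} = 5 + t + 2 t^{2}$ ($N{\left(t \right)} = \left(5 + t\right) + t 2 t = \left(5 + t\right) + 2 t^{2} = 5 + t + 2 t^{2}$)
$a N{\left(y \right)} = - 49 \left(5 - 9 + 2 \left(-9\right)^{2}\right) = - 49 \left(5 - 9 + 2 \cdot 81\right) = - 49 \left(5 - 9 + 162\right) = \left(-49\right) 158 = -7742$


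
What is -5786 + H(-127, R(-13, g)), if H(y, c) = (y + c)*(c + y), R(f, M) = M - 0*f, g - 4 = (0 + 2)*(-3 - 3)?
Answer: 12439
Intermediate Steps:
g = -8 (g = 4 + (0 + 2)*(-3 - 3) = 4 + 2*(-6) = 4 - 12 = -8)
R(f, M) = M (R(f, M) = M - 1*0 = M + 0 = M)
H(y, c) = (c + y)² (H(y, c) = (c + y)*(c + y) = (c + y)²)
-5786 + H(-127, R(-13, g)) = -5786 + (-8 - 127)² = -5786 + (-135)² = -5786 + 18225 = 12439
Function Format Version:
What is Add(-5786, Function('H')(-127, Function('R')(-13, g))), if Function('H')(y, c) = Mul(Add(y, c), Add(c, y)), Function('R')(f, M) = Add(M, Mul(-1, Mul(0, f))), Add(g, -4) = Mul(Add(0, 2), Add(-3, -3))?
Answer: 12439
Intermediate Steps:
g = -8 (g = Add(4, Mul(Add(0, 2), Add(-3, -3))) = Add(4, Mul(2, -6)) = Add(4, -12) = -8)
Function('R')(f, M) = M (Function('R')(f, M) = Add(M, Mul(-1, 0)) = Add(M, 0) = M)
Function('H')(y, c) = Pow(Add(c, y), 2) (Function('H')(y, c) = Mul(Add(c, y), Add(c, y)) = Pow(Add(c, y), 2))
Add(-5786, Function('H')(-127, Function('R')(-13, g))) = Add(-5786, Pow(Add(-8, -127), 2)) = Add(-5786, Pow(-135, 2)) = Add(-5786, 18225) = 12439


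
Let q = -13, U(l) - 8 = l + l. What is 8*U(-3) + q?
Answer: 3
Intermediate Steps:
U(l) = 8 + 2*l (U(l) = 8 + (l + l) = 8 + 2*l)
8*U(-3) + q = 8*(8 + 2*(-3)) - 13 = 8*(8 - 6) - 13 = 8*2 - 13 = 16 - 13 = 3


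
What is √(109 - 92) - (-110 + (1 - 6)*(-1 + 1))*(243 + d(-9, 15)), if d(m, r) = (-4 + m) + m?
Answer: 24310 + √17 ≈ 24314.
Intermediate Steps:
d(m, r) = -4 + 2*m
√(109 - 92) - (-110 + (1 - 6)*(-1 + 1))*(243 + d(-9, 15)) = √(109 - 92) - (-110 + (1 - 6)*(-1 + 1))*(243 + (-4 + 2*(-9))) = √17 - (-110 - 5*0)*(243 + (-4 - 18)) = √17 - (-110 + 0)*(243 - 22) = √17 - (-110)*221 = √17 - 1*(-24310) = √17 + 24310 = 24310 + √17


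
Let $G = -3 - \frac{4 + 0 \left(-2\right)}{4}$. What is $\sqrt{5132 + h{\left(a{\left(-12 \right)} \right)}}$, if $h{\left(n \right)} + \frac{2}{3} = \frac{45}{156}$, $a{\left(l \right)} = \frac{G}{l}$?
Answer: $\frac{\sqrt{31220787}}{78} \approx 71.635$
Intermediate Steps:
$G = -4$ ($G = -3 - \left(4 + 0\right) \frac{1}{4} = -3 - 4 \cdot \frac{1}{4} = -3 - 1 = -4$)
$a{\left(l \right)} = - \frac{4}{l}$
$h{\left(n \right)} = - \frac{59}{156}$ ($h{\left(n \right)} = - \frac{2}{3} + \frac{45}{156} = - \frac{2}{3} + 45 \cdot \frac{1}{156} = - \frac{2}{3} + \frac{15}{52} = - \frac{59}{156}$)
$\sqrt{5132 + h{\left(a{\left(-12 \right)} \right)}} = \sqrt{5132 - \frac{59}{156}} = \sqrt{\frac{800533}{156}} = \frac{\sqrt{31220787}}{78}$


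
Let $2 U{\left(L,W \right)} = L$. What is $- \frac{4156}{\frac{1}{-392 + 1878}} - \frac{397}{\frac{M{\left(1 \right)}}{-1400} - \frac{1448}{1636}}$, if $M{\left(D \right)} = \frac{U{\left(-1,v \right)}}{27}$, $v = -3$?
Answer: $- \frac{168999990327656}{27366791} \approx -6.1754 \cdot 10^{6}$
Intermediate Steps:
$U{\left(L,W \right)} = \frac{L}{2}$
$M{\left(D \right)} = - \frac{1}{54}$ ($M{\left(D \right)} = \frac{\frac{1}{2} \left(-1\right)}{27} = \left(- \frac{1}{2}\right) \frac{1}{27} = - \frac{1}{54}$)
$- \frac{4156}{\frac{1}{-392 + 1878}} - \frac{397}{\frac{M{\left(1 \right)}}{-1400} - \frac{1448}{1636}} = - \frac{4156}{\frac{1}{-392 + 1878}} - \frac{397}{- \frac{1}{54 \left(-1400\right)} - \frac{1448}{1636}} = - \frac{4156}{\frac{1}{1486}} - \frac{397}{\left(- \frac{1}{54}\right) \left(- \frac{1}{1400}\right) - \frac{362}{409}} = - 4156 \frac{1}{\frac{1}{1486}} - \frac{397}{\frac{1}{75600} - \frac{362}{409}} = \left(-4156\right) 1486 - \frac{397}{- \frac{27366791}{30920400}} = -6175816 - - \frac{12275398800}{27366791} = -6175816 + \frac{12275398800}{27366791} = - \frac{168999990327656}{27366791}$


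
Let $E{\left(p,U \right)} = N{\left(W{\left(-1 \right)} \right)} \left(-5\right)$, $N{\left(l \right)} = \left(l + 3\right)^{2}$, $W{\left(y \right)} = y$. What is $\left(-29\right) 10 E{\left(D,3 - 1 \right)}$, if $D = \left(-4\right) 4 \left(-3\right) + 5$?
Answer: $5800$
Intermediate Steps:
$N{\left(l \right)} = \left(3 + l\right)^{2}$
$D = 53$ ($D = \left(-16\right) \left(-3\right) + 5 = 48 + 5 = 53$)
$E{\left(p,U \right)} = -20$ ($E{\left(p,U \right)} = \left(3 - 1\right)^{2} \left(-5\right) = 2^{2} \left(-5\right) = 4 \left(-5\right) = -20$)
$\left(-29\right) 10 E{\left(D,3 - 1 \right)} = \left(-29\right) 10 \left(-20\right) = \left(-290\right) \left(-20\right) = 5800$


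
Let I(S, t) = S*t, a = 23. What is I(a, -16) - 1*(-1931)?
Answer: 1563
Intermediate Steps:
I(a, -16) - 1*(-1931) = 23*(-16) - 1*(-1931) = -368 + 1931 = 1563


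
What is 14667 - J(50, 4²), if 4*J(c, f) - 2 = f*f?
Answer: 29205/2 ≈ 14603.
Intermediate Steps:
J(c, f) = ½ + f²/4 (J(c, f) = ½ + (f*f)/4 = ½ + f²/4)
14667 - J(50, 4²) = 14667 - (½ + (4²)²/4) = 14667 - (½ + (¼)*16²) = 14667 - (½ + (¼)*256) = 14667 - (½ + 64) = 14667 - 1*129/2 = 14667 - 129/2 = 29205/2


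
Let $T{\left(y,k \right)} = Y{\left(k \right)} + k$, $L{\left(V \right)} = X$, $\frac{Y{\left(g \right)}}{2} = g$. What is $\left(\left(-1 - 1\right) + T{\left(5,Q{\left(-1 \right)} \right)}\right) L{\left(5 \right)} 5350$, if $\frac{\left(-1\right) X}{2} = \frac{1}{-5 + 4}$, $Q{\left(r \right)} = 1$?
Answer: $10700$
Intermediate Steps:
$Y{\left(g \right)} = 2 g$
$X = 2$ ($X = - \frac{2}{-5 + 4} = - \frac{2}{-1} = \left(-2\right) \left(-1\right) = 2$)
$L{\left(V \right)} = 2$
$T{\left(y,k \right)} = 3 k$ ($T{\left(y,k \right)} = 2 k + k = 3 k$)
$\left(\left(-1 - 1\right) + T{\left(5,Q{\left(-1 \right)} \right)}\right) L{\left(5 \right)} 5350 = \left(\left(-1 - 1\right) + 3 \cdot 1\right) 2 \cdot 5350 = \left(-2 + 3\right) 2 \cdot 5350 = 1 \cdot 2 \cdot 5350 = 2 \cdot 5350 = 10700$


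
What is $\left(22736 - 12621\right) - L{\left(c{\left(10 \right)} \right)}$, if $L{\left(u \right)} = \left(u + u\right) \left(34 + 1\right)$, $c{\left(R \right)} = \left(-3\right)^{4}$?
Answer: $4445$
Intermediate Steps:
$c{\left(R \right)} = 81$
$L{\left(u \right)} = 70 u$ ($L{\left(u \right)} = 2 u 35 = 70 u$)
$\left(22736 - 12621\right) - L{\left(c{\left(10 \right)} \right)} = \left(22736 - 12621\right) - 70 \cdot 81 = \left(22736 - 12621\right) - 5670 = 10115 - 5670 = 4445$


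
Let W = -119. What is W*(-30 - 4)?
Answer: 4046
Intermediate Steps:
W*(-30 - 4) = -119*(-30 - 4) = -119*(-34) = 4046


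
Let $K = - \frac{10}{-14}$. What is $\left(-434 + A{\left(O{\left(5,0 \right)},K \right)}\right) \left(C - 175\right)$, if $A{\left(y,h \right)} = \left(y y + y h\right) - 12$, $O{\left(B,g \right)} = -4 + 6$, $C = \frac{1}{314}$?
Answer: $\frac{84731358}{1099} \approx 77099.0$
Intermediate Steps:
$C = \frac{1}{314} \approx 0.0031847$
$K = \frac{5}{7}$ ($K = \left(-10\right) \left(- \frac{1}{14}\right) = \frac{5}{7} \approx 0.71429$)
$O{\left(B,g \right)} = 2$
$A{\left(y,h \right)} = -12 + y^{2} + h y$ ($A{\left(y,h \right)} = \left(y^{2} + h y\right) - 12 = -12 + y^{2} + h y$)
$\left(-434 + A{\left(O{\left(5,0 \right)},K \right)}\right) \left(C - 175\right) = \left(-434 + \left(-12 + 2^{2} + \frac{5}{7} \cdot 2\right)\right) \left(\frac{1}{314} - 175\right) = \left(-434 + \left(-12 + 4 + \frac{10}{7}\right)\right) \left(- \frac{54949}{314}\right) = \left(-434 - \frac{46}{7}\right) \left(- \frac{54949}{314}\right) = \left(- \frac{3084}{7}\right) \left(- \frac{54949}{314}\right) = \frac{84731358}{1099}$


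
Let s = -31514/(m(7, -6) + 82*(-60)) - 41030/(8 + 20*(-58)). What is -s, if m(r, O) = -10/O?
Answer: -357155017/8498880 ≈ -42.024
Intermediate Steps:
s = 357155017/8498880 (s = -31514/(-10/(-6) + 82*(-60)) - 41030/(8 + 20*(-58)) = -31514/(-10*(-1/6) - 4920) - 41030/(8 - 1160) = -31514/(5/3 - 4920) - 41030/(-1152) = -31514/(-14755/3) - 41030*(-1/1152) = -31514*(-3/14755) + 20515/576 = 94542/14755 + 20515/576 = 357155017/8498880 ≈ 42.024)
-s = -1*357155017/8498880 = -357155017/8498880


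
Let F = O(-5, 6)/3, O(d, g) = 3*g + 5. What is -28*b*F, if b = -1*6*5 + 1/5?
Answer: 95956/15 ≈ 6397.1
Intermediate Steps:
O(d, g) = 5 + 3*g
b = -149/5 (b = -6*5 + ⅕ = -30 + ⅕ = -149/5 ≈ -29.800)
F = 23/3 (F = (5 + 3*6)/3 = (5 + 18)*(⅓) = 23*(⅓) = 23/3 ≈ 7.6667)
-28*b*F = -(-4172)*23/(5*3) = -28*(-3427/15) = 95956/15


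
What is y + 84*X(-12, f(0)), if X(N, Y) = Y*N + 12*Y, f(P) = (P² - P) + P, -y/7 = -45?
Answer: 315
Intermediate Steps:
y = 315 (y = -7*(-45) = 315)
f(P) = P²
X(N, Y) = 12*Y + N*Y (X(N, Y) = N*Y + 12*Y = 12*Y + N*Y)
y + 84*X(-12, f(0)) = 315 + 84*(0²*(12 - 12)) = 315 + 84*(0*0) = 315 + 84*0 = 315 + 0 = 315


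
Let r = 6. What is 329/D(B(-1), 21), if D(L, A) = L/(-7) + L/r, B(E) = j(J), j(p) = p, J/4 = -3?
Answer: -2303/2 ≈ -1151.5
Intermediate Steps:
J = -12 (J = 4*(-3) = -12)
B(E) = -12
D(L, A) = L/42 (D(L, A) = L/(-7) + L/6 = L*(-⅐) + L*(⅙) = -L/7 + L/6 = L/42)
329/D(B(-1), 21) = 329/(((1/42)*(-12))) = 329/(-2/7) = 329*(-7/2) = -2303/2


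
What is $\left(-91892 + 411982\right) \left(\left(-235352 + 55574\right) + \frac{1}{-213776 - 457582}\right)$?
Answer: $- \frac{19316695056933625}{335679} \approx -5.7545 \cdot 10^{10}$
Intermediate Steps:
$\left(-91892 + 411982\right) \left(\left(-235352 + 55574\right) + \frac{1}{-213776 - 457582}\right) = 320090 \left(-179778 + \frac{1}{-671358}\right) = 320090 \left(-179778 - \frac{1}{671358}\right) = 320090 \left(- \frac{120695398525}{671358}\right) = - \frac{19316695056933625}{335679}$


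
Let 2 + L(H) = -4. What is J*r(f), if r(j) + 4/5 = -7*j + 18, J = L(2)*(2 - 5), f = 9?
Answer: -4122/5 ≈ -824.40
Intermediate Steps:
L(H) = -6 (L(H) = -2 - 4 = -6)
J = 18 (J = -6*(2 - 5) = -6*(-3) = 18)
r(j) = 86/5 - 7*j (r(j) = -⅘ + (-7*j + 18) = -⅘ + (18 - 7*j) = 86/5 - 7*j)
J*r(f) = 18*(86/5 - 7*9) = 18*(86/5 - 63) = 18*(-229/5) = -4122/5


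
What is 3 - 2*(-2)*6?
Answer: 27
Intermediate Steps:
3 - 2*(-2)*6 = 3 + 4*6 = 3 + 24 = 27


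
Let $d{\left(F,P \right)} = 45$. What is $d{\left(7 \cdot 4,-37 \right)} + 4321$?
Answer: $4366$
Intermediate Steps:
$d{\left(7 \cdot 4,-37 \right)} + 4321 = 45 + 4321 = 4366$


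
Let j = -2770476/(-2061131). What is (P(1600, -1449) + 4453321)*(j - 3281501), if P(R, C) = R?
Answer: -30131306647722819755/2061131 ≈ -1.4619e+13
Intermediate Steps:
j = 2770476/2061131 (j = -2770476*(-1/2061131) = 2770476/2061131 ≈ 1.3442)
(P(1600, -1449) + 4453321)*(j - 3281501) = (1600 + 4453321)*(2770476/2061131 - 3281501) = 4454921*(-6763600667155/2061131) = -30131306647722819755/2061131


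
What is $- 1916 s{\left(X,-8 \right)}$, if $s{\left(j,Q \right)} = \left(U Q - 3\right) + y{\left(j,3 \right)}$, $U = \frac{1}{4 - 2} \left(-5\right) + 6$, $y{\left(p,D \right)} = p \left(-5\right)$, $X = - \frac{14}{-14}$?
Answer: $68976$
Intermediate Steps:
$X = 1$ ($X = \left(-14\right) \left(- \frac{1}{14}\right) = 1$)
$y{\left(p,D \right)} = - 5 p$
$U = \frac{7}{2}$ ($U = \frac{1}{2} \left(-5\right) + 6 = - \frac{5}{2} + 6 = \frac{7}{2} \approx 3.5$)
$s{\left(j,Q \right)} = -3 - 5 j + \frac{7 Q}{2}$ ($s{\left(j,Q \right)} = \left(\frac{7 Q}{2} - 3\right) - 5 j = \left(-3 + \frac{7 Q}{2}\right) - 5 j = -3 - 5 j + \frac{7 Q}{2}$)
$- 1916 s{\left(X,-8 \right)} = - 1916 \left(-3 - 5 + \frac{7}{2} \left(-8\right)\right) = - 1916 \left(-3 - 5 - 28\right) = \left(-1916\right) \left(-36\right) = 68976$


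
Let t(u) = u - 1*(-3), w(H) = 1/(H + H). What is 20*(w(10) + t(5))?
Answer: 161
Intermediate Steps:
w(H) = 1/(2*H)
t(u) = 3 + u (t(u) = u + 3 = 3 + u)
20*(w(10) + t(5)) = 20*((½)/10 + (3 + 5)) = 20*((½)*(⅒) + 8) = 20*(1/20 + 8) = 20*(161/20) = 161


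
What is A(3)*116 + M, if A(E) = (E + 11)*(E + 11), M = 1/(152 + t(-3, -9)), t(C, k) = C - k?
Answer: 3592289/158 ≈ 22736.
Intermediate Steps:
M = 1/158 (M = 1/(152 + (-3 - 1*(-9))) = 1/(152 + (-3 + 9)) = 1/(152 + 6) = 1/158 ≈ 0.0063291)
A(E) = (11 + E)² (A(E) = (11 + E)*(11 + E) = (11 + E)²)
A(3)*116 + M = (11 + 3)²*116 + 1/158 = 14²*116 + 1/158 = 196*116 + 1/158 = 22736 + 1/158 = 3592289/158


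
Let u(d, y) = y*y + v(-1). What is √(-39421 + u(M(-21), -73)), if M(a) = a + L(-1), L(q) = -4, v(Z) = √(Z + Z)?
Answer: √(-34092 + I*√2) ≈ 0.004 + 184.64*I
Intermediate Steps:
v(Z) = √2*√Z (v(Z) = √(2*Z) = √2*√Z)
M(a) = -4 + a (M(a) = a - 4 = -4 + a)
u(d, y) = y² + I*√2 (u(d, y) = y*y + √2*√(-1) = y² + √2*I = y² + I*√2)
√(-39421 + u(M(-21), -73)) = √(-39421 + ((-73)² + I*√2)) = √(-39421 + (5329 + I*√2)) = √(-34092 + I*√2)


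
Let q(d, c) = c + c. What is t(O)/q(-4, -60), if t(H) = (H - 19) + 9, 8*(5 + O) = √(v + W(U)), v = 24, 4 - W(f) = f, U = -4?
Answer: ⅛ - √2/240 ≈ 0.11911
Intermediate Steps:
q(d, c) = 2*c
W(f) = 4 - f
O = -5 + √2/2 (O = -5 + √(24 + (4 - 1*(-4)))/8 = -5 + √(24 + (4 + 4))/8 = -5 + √(24 + 8)/8 = -5 + √32/8 = -5 + (4*√2)/8 = -5 + √2/2 ≈ -4.2929)
t(H) = -10 + H (t(H) = (-19 + H) + 9 = -10 + H)
t(O)/q(-4, -60) = (-10 + (-5 + √2/2))/((2*(-60))) = (-15 + √2/2)/(-120) = (-15 + √2/2)*(-1/120) = ⅛ - √2/240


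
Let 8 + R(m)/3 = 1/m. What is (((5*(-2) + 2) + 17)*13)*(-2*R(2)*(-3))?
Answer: -15795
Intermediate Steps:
R(m) = -24 + 3/m (R(m) = -24 + 3*(1/m) = -24 + 3/m)
(((5*(-2) + 2) + 17)*13)*(-2*R(2)*(-3)) = (((5*(-2) + 2) + 17)*13)*(-2*(-24 + 3/2)*(-3)) = (((-10 + 2) + 17)*13)*(-2*(-24 + 3*(1/2))*(-3)) = ((-8 + 17)*13)*(-2*(-24 + 3/2)*(-3)) = (9*13)*(-2*(-45/2)*(-3)) = 117*(45*(-3)) = 117*(-135) = -15795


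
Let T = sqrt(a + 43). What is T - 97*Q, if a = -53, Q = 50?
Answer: -4850 + I*sqrt(10) ≈ -4850.0 + 3.1623*I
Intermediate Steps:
T = I*sqrt(10) (T = sqrt(-53 + 43) = sqrt(-10) = I*sqrt(10) ≈ 3.1623*I)
T - 97*Q = I*sqrt(10) - 97*50 = I*sqrt(10) - 4850 = -4850 + I*sqrt(10)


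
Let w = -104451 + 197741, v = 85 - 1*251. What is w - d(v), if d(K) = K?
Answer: 93456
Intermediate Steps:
v = -166 (v = 85 - 251 = -166)
w = 93290
w - d(v) = 93290 - 1*(-166) = 93290 + 166 = 93456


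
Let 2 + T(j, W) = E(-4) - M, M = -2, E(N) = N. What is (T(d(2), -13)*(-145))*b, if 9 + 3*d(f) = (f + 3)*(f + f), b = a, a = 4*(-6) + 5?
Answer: -11020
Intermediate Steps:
a = -19 (a = -24 + 5 = -19)
b = -19
d(f) = -3 + 2*f*(3 + f)/3 (d(f) = -3 + ((f + 3)*(f + f))/3 = -3 + ((3 + f)*(2*f))/3 = -3 + (2*f*(3 + f))/3 = -3 + 2*f*(3 + f)/3)
T(j, W) = -4 (T(j, W) = -2 + (-4 - 1*(-2)) = -2 + (-4 + 2) = -2 - 2 = -4)
(T(d(2), -13)*(-145))*b = -4*(-145)*(-19) = 580*(-19) = -11020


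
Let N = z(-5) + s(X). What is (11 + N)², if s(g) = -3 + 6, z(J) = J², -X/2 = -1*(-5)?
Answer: 1521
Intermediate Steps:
X = -10 (X = -(-2)*(-5) = -2*5 = -10)
s(g) = 3
N = 28 (N = (-5)² + 3 = 25 + 3 = 28)
(11 + N)² = (11 + 28)² = 39² = 1521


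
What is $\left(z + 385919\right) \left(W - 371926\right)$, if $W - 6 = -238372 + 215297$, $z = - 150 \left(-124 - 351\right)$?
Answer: $-180579469155$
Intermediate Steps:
$z = 71250$ ($z = \left(-150\right) \left(-475\right) = 71250$)
$W = -23069$ ($W = 6 + \left(-238372 + 215297\right) = 6 - 23075 = -23069$)
$\left(z + 385919\right) \left(W - 371926\right) = \left(71250 + 385919\right) \left(-23069 - 371926\right) = 457169 \left(-394995\right) = -180579469155$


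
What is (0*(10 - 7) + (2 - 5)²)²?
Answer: 81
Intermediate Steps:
(0*(10 - 7) + (2 - 5)²)² = (0*3 + (-3)²)² = (0 + 9)² = 9² = 81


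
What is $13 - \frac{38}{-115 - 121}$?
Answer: $\frac{1553}{118} \approx 13.161$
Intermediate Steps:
$13 - \frac{38}{-115 - 121} = 13 - \frac{38}{-236} = 13 - - \frac{19}{118} = 13 + \frac{19}{118} = \frac{1553}{118}$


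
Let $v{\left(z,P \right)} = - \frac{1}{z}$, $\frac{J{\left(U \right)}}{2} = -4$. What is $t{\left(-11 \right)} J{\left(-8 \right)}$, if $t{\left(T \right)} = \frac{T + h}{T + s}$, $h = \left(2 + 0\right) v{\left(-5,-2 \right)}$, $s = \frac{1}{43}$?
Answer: $- \frac{2279}{295} \approx -7.7254$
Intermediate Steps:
$J{\left(U \right)} = -8$ ($J{\left(U \right)} = 2 \left(-4\right) = -8$)
$s = \frac{1}{43} \approx 0.023256$
$h = \frac{2}{5}$ ($h = \left(2 + 0\right) \left(- \frac{1}{-5}\right) = 2 \left(\left(-1\right) \left(- \frac{1}{5}\right)\right) = 2 \cdot \frac{1}{5} = \frac{2}{5} \approx 0.4$)
$t{\left(T \right)} = \frac{\frac{2}{5} + T}{\frac{1}{43} + T}$ ($t{\left(T \right)} = \frac{T + \frac{2}{5}}{T + \frac{1}{43}} = \frac{\frac{2}{5} + T}{\frac{1}{43} + T}$)
$t{\left(-11 \right)} J{\left(-8 \right)} = \frac{43 \left(2 + 5 \left(-11\right)\right)}{5 \left(1 + 43 \left(-11\right)\right)} \left(-8\right) = \frac{43 \left(2 - 55\right)}{5 \left(1 - 473\right)} \left(-8\right) = \frac{43}{5} \frac{1}{-472} \left(-53\right) \left(-8\right) = \frac{43}{5} \left(- \frac{1}{472}\right) \left(-53\right) \left(-8\right) = \frac{2279}{2360} \left(-8\right) = - \frac{2279}{295}$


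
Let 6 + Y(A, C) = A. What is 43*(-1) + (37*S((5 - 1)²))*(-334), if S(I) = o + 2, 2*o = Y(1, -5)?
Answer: 6136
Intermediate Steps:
Y(A, C) = -6 + A
o = -5/2 (o = (-6 + 1)/2 = (½)*(-5) = -5/2 ≈ -2.5000)
S(I) = -½ (S(I) = -5/2 + 2 = -½)
43*(-1) + (37*S((5 - 1)²))*(-334) = 43*(-1) + (37*(-½))*(-334) = -43 - 37/2*(-334) = -43 + 6179 = 6136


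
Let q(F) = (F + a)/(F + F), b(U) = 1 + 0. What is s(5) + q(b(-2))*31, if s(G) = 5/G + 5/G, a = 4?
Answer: 159/2 ≈ 79.500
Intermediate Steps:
s(G) = 10/G
b(U) = 1
q(F) = (4 + F)/(2*F) (q(F) = (F + 4)/(F + F) = (4 + F)/((2*F)) = (4 + F)*(1/(2*F)) = (4 + F)/(2*F))
s(5) + q(b(-2))*31 = 10/5 + ((1/2)*(4 + 1)/1)*31 = 10*(1/5) + ((1/2)*1*5)*31 = 2 + (5/2)*31 = 2 + 155/2 = 159/2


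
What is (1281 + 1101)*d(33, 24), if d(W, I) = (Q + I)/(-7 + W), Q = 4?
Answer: 33348/13 ≈ 2565.2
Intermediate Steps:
d(W, I) = (4 + I)/(-7 + W)
(1281 + 1101)*d(33, 24) = (1281 + 1101)*((4 + 24)/(-7 + 33)) = 2382*(28/26) = 2382*((1/26)*28) = 2382*(14/13) = 33348/13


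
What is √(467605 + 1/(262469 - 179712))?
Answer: √3202496206200402/82757 ≈ 683.82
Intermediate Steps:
√(467605 + 1/(262469 - 179712)) = √(467605 + 1/82757) = √(38697586986/82757) = √3202496206200402/82757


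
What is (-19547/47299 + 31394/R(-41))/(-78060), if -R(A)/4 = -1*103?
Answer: -246141907/253528315880 ≈ -0.00097087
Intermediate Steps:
R(A) = 412 (R(A) = -(-4)*103 = -4*(-103) = 412)
(-19547/47299 + 31394/R(-41))/(-78060) = (-19547/47299 + 31394/412)/(-78060) = (-19547*1/47299 + 31394*(1/412))*(-1/78060) = (-19547/47299 + 15697/206)*(-1/78060) = (738425721/9743594)*(-1/78060) = -246141907/253528315880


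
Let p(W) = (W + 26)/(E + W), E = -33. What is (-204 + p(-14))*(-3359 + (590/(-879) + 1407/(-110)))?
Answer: 104346676160/151481 ≈ 6.8884e+5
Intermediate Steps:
p(W) = (26 + W)/(-33 + W) (p(W) = (W + 26)/(-33 + W) = (26 + W)/(-33 + W))
(-204 + p(-14))*(-3359 + (590/(-879) + 1407/(-110))) = (-204 + (26 - 14)/(-33 - 14))*(-3359 + (590/(-879) + 1407/(-110))) = (-204 + 12/(-47))*(-3359 + (590*(-1/879) + 1407*(-1/110))) = (-204 - 1/47*12)*(-3359 + (-590/879 - 1407/110)) = (-204 - 12/47)*(-3359 - 1301653/96690) = -9600/47*(-326083363/96690) = 104346676160/151481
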